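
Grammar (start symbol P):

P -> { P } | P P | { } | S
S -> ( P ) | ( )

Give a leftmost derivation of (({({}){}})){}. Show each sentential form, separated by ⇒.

P ⇒ PP ⇒ SP ⇒ (P)P ⇒ (S)P ⇒ ((P))P ⇒ (({P}))P ⇒ (({PP}))P ⇒ (({SP}))P ⇒ (({(P)P}))P ⇒ (({({})P}))P ⇒ (({({}){}}))P ⇒ (({({}){}})){}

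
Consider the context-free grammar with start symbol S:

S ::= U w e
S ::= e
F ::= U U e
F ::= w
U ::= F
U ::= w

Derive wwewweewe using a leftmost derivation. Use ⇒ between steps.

S ⇒ Uwe ⇒ Fwe ⇒ UUewe ⇒ FUewe ⇒ UUeUewe ⇒ wUeUewe ⇒ wFeUewe ⇒ wweUewe ⇒ wweFewe ⇒ wweUUeewe ⇒ wwewUeewe ⇒ wwewweewe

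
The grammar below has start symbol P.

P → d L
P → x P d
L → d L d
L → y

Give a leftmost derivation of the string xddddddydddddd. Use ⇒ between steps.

P ⇒ xPd   [P → x P d]
xPd ⇒ xdLd   [P → d L]
xdLd ⇒ xddLdd   [L → d L d]
xddLdd ⇒ xdddLddd   [L → d L d]
xdddLddd ⇒ xddddLdddd   [L → d L d]
xddddLdddd ⇒ xdddddLddddd   [L → d L d]
xdddddLddddd ⇒ xddddddLdddddd   [L → d L d]
xddddddLdddddd ⇒ xddddddydddddd   [L → y]

P ⇒ xPd ⇒ xdLd ⇒ xddLdd ⇒ xdddLddd ⇒ xddddLdddd ⇒ xdddddLddddd ⇒ xddddddLdddddd ⇒ xddddddydddddd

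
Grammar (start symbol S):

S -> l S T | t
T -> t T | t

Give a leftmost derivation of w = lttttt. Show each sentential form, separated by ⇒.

S⇒lST⇒ltT⇒lttT⇒ltttT⇒lttttT⇒lttttt

S ⇒ lST   [S -> l S T]
lST ⇒ ltT   [S -> t]
ltT ⇒ lttT   [T -> t T]
lttT ⇒ ltttT   [T -> t T]
ltttT ⇒ lttttT   [T -> t T]
lttttT ⇒ lttttt   [T -> t]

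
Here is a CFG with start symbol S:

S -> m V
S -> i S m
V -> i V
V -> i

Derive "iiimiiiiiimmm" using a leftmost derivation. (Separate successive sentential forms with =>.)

S => iSm   [S -> i S m]
iSm => iiSmm   [S -> i S m]
iiSmm => iiiSmmm   [S -> i S m]
iiiSmmm => iiimVmmm   [S -> m V]
iiimVmmm => iiimiVmmm   [V -> i V]
iiimiVmmm => iiimiiVmmm   [V -> i V]
iiimiiVmmm => iiimiiiVmmm   [V -> i V]
iiimiiiVmmm => iiimiiiiVmmm   [V -> i V]
iiimiiiiVmmm => iiimiiiiiVmmm   [V -> i V]
iiimiiiiiVmmm => iiimiiiiiimmm   [V -> i]

S => iSm => iiSmm => iiiSmmm => iiimVmmm => iiimiVmmm => iiimiiVmmm => iiimiiiVmmm => iiimiiiiVmmm => iiimiiiiiVmmm => iiimiiiiiimmm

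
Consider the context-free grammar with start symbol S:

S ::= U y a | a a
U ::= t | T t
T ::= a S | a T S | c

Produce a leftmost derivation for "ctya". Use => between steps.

S => Uya => Ttya => ctya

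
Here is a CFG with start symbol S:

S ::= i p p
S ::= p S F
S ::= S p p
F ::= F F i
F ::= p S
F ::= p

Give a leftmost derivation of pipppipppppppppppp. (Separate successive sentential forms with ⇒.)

S ⇒ Spp   [S ::= S p p]
Spp ⇒ Spppp   [S ::= S p p]
Spppp ⇒ Spppppp   [S ::= S p p]
Spppppp ⇒ Spppppppp   [S ::= S p p]
Spppppppp ⇒ Spppppppppp   [S ::= S p p]
Spppppppppp ⇒ pSFpppppppppp   [S ::= p S F]
pSFpppppppppp ⇒ pippFpppppppppp   [S ::= i p p]
pippFpppppppppp ⇒ pipppSpppppppppp   [F ::= p S]
pipppSpppppppppp ⇒ pipppipppppppppppp   [S ::= i p p]

S ⇒ Spp ⇒ Spppp ⇒ Spppppp ⇒ Spppppppp ⇒ Spppppppppp ⇒ pSFpppppppppp ⇒ pippFpppppppppp ⇒ pipppSpppppppppp ⇒ pipppipppppppppppp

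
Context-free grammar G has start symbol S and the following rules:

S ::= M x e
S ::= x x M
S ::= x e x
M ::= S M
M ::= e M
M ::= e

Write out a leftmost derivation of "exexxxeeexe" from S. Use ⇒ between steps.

S ⇒ Mxe   [S ::= M x e]
Mxe ⇒ eMxe   [M ::= e M]
eMxe ⇒ eSMxe   [M ::= S M]
eSMxe ⇒ exexMxe   [S ::= x e x]
exexMxe ⇒ exexSMxe   [M ::= S M]
exexSMxe ⇒ exexxxMMxe   [S ::= x x M]
exexxxMMxe ⇒ exexxxeMxe   [M ::= e]
exexxxeMxe ⇒ exexxxeeMxe   [M ::= e M]
exexxxeeMxe ⇒ exexxxeeexe   [M ::= e]

S ⇒ Mxe ⇒ eMxe ⇒ eSMxe ⇒ exexMxe ⇒ exexSMxe ⇒ exexxxMMxe ⇒ exexxxeMxe ⇒ exexxxeeMxe ⇒ exexxxeeexe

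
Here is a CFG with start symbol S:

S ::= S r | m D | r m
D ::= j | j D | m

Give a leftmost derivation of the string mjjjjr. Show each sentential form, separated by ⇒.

S ⇒ Sr   [S ::= S r]
Sr ⇒ mDr   [S ::= m D]
mDr ⇒ mjDr   [D ::= j D]
mjDr ⇒ mjjDr   [D ::= j D]
mjjDr ⇒ mjjjDr   [D ::= j D]
mjjjDr ⇒ mjjjjr   [D ::= j]

S⇒Sr⇒mDr⇒mjDr⇒mjjDr⇒mjjjDr⇒mjjjjr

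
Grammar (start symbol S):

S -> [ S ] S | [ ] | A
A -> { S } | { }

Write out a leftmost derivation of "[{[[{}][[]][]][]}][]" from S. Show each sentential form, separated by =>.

S=>[S]S=>[A]S=>[{S}]S=>[{[S]S}]S=>[{[[S]S]S}]S=>[{[[A]S]S}]S=>[{[[{}]S]S}]S=>[{[[{}][S]S]S}]S=>[{[[{}][[]]S]S}]S=>[{[[{}][[]][]]S}]S=>[{[[{}][[]][]][]}]S=>[{[[{}][[]][]][]}][]

S => [S]S   [S -> [ S ] S]
[S]S => [A]S   [S -> A]
[A]S => [{S}]S   [A -> { S }]
[{S}]S => [{[S]S}]S   [S -> [ S ] S]
[{[S]S}]S => [{[[S]S]S}]S   [S -> [ S ] S]
[{[[S]S]S}]S => [{[[A]S]S}]S   [S -> A]
[{[[A]S]S}]S => [{[[{}]S]S}]S   [A -> { }]
[{[[{}]S]S}]S => [{[[{}][S]S]S}]S   [S -> [ S ] S]
[{[[{}][S]S]S}]S => [{[[{}][[]]S]S}]S   [S -> [ ]]
[{[[{}][[]]S]S}]S => [{[[{}][[]][]]S}]S   [S -> [ ]]
[{[[{}][[]][]]S}]S => [{[[{}][[]][]][]}]S   [S -> [ ]]
[{[[{}][[]][]][]}]S => [{[[{}][[]][]][]}][]   [S -> [ ]]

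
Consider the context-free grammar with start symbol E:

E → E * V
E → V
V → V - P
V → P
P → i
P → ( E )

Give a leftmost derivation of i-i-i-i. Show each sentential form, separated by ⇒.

E⇒V⇒V-P⇒V-P-P⇒V-P-P-P⇒P-P-P-P⇒i-P-P-P⇒i-i-P-P⇒i-i-i-P⇒i-i-i-i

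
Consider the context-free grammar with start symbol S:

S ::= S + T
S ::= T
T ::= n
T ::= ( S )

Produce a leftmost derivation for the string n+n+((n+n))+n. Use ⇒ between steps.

S ⇒ S+T ⇒ S+T+T ⇒ S+T+T+T ⇒ T+T+T+T ⇒ n+T+T+T ⇒ n+n+T+T ⇒ n+n+(S)+T ⇒ n+n+(T)+T ⇒ n+n+((S))+T ⇒ n+n+((S+T))+T ⇒ n+n+((T+T))+T ⇒ n+n+((n+T))+T ⇒ n+n+((n+n))+T ⇒ n+n+((n+n))+n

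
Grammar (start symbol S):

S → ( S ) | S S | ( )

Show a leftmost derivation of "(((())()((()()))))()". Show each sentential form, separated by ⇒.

S ⇒ SS ⇒ (S)S ⇒ ((S))S ⇒ ((SS))S ⇒ (((S)S))S ⇒ (((())S))S ⇒ (((())SS))S ⇒ (((())()S))S ⇒ (((())()(S)))S ⇒ (((())()((S))))S ⇒ (((())()((SS))))S ⇒ (((())()((()S))))S ⇒ (((())()((()()))))S ⇒ (((())()((()()))))()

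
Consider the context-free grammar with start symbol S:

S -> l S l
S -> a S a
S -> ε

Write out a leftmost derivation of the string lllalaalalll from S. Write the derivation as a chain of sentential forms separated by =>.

S => lSl => llSll => lllSlll => lllaSalll => lllalSlalll => lllalaSalalll => lllalaalalll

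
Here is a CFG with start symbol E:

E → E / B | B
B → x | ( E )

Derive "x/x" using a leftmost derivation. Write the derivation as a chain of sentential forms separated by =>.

E => E/B => B/B => x/B => x/x

E => E/B   [E → E / B]
E/B => B/B   [E → B]
B/B => x/B   [B → x]
x/B => x/x   [B → x]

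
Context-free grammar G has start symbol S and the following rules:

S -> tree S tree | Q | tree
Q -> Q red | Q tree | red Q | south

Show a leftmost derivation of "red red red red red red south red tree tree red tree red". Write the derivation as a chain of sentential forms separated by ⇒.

S ⇒ Q ⇒ Q red ⇒ red Q red ⇒ red Q tree red ⇒ red red Q tree red ⇒ red red red Q tree red ⇒ red red red Q red tree red ⇒ red red red red Q red tree red ⇒ red red red red Q tree red tree red ⇒ red red red red Q tree tree red tree red ⇒ red red red red Q red tree tree red tree red ⇒ red red red red red Q red tree tree red tree red ⇒ red red red red red red Q red tree tree red tree red ⇒ red red red red red red south red tree tree red tree red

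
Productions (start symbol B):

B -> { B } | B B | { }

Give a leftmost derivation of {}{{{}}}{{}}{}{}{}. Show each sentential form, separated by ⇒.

B ⇒ BB ⇒ BBB ⇒ {}BB ⇒ {}{B}B ⇒ {}{{B}}B ⇒ {}{{{}}}B ⇒ {}{{{}}}BB ⇒ {}{{{}}}BBB ⇒ {}{{{}}}{B}BB ⇒ {}{{{}}}{{}}BB ⇒ {}{{{}}}{{}}BBB ⇒ {}{{{}}}{{}}{}BB ⇒ {}{{{}}}{{}}{}{}B ⇒ {}{{{}}}{{}}{}{}{}

B ⇒ BB   [B -> B B]
BB ⇒ BBB   [B -> B B]
BBB ⇒ {}BB   [B -> { }]
{}BB ⇒ {}{B}B   [B -> { B }]
{}{B}B ⇒ {}{{B}}B   [B -> { B }]
{}{{B}}B ⇒ {}{{{}}}B   [B -> { }]
{}{{{}}}B ⇒ {}{{{}}}BB   [B -> B B]
{}{{{}}}BB ⇒ {}{{{}}}BBB   [B -> B B]
{}{{{}}}BBB ⇒ {}{{{}}}{B}BB   [B -> { B }]
{}{{{}}}{B}BB ⇒ {}{{{}}}{{}}BB   [B -> { }]
{}{{{}}}{{}}BB ⇒ {}{{{}}}{{}}BBB   [B -> B B]
{}{{{}}}{{}}BBB ⇒ {}{{{}}}{{}}{}BB   [B -> { }]
{}{{{}}}{{}}{}BB ⇒ {}{{{}}}{{}}{}{}B   [B -> { }]
{}{{{}}}{{}}{}{}B ⇒ {}{{{}}}{{}}{}{}{}   [B -> { }]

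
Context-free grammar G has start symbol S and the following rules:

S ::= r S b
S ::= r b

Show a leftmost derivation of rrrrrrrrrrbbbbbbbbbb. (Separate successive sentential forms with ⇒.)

S ⇒ rSb   [S ::= r S b]
rSb ⇒ rrSbb   [S ::= r S b]
rrSbb ⇒ rrrSbbb   [S ::= r S b]
rrrSbbb ⇒ rrrrSbbbb   [S ::= r S b]
rrrrSbbbb ⇒ rrrrrSbbbbb   [S ::= r S b]
rrrrrSbbbbb ⇒ rrrrrrSbbbbbb   [S ::= r S b]
rrrrrrSbbbbbb ⇒ rrrrrrrSbbbbbbb   [S ::= r S b]
rrrrrrrSbbbbbbb ⇒ rrrrrrrrSbbbbbbbb   [S ::= r S b]
rrrrrrrrSbbbbbbbb ⇒ rrrrrrrrrSbbbbbbbbb   [S ::= r S b]
rrrrrrrrrSbbbbbbbbb ⇒ rrrrrrrrrrbbbbbbbbbb   [S ::= r b]

S ⇒ rSb ⇒ rrSbb ⇒ rrrSbbb ⇒ rrrrSbbbb ⇒ rrrrrSbbbbb ⇒ rrrrrrSbbbbbb ⇒ rrrrrrrSbbbbbbb ⇒ rrrrrrrrSbbbbbbbb ⇒ rrrrrrrrrSbbbbbbbbb ⇒ rrrrrrrrrrbbbbbbbbbb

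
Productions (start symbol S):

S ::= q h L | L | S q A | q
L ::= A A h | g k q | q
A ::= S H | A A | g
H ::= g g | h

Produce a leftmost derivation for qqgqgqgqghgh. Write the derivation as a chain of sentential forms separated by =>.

S => L => AAh => SHAh => SqAHAh => SqAqAHAh => SqAqAqAHAh => SqAqAqAqAHAh => qqAqAqAqAHAh => qqgqAqAqAHAh => qqgqgqAqAHAh => qqgqgqgqAHAh => qqgqgqgqgHAh => qqgqgqgqghAh => qqgqgqgqghgh

S => L   [S ::= L]
L => AAh   [L ::= A A h]
AAh => SHAh   [A ::= S H]
SHAh => SqAHAh   [S ::= S q A]
SqAHAh => SqAqAHAh   [S ::= S q A]
SqAqAHAh => SqAqAqAHAh   [S ::= S q A]
SqAqAqAHAh => SqAqAqAqAHAh   [S ::= S q A]
SqAqAqAqAHAh => qqAqAqAqAHAh   [S ::= q]
qqAqAqAqAHAh => qqgqAqAqAHAh   [A ::= g]
qqgqAqAqAHAh => qqgqgqAqAHAh   [A ::= g]
qqgqgqAqAHAh => qqgqgqgqAHAh   [A ::= g]
qqgqgqgqAHAh => qqgqgqgqgHAh   [A ::= g]
qqgqgqgqgHAh => qqgqgqgqghAh   [H ::= h]
qqgqgqgqghAh => qqgqgqgqghgh   [A ::= g]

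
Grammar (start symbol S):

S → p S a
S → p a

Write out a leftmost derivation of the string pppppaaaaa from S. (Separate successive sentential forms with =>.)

S=>pSa=>ppSaa=>pppSaaa=>ppppSaaaa=>pppppaaaaa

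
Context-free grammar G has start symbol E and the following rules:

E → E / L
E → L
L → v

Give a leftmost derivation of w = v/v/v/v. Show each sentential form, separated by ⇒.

E ⇒ E/L ⇒ E/L/L ⇒ E/L/L/L ⇒ L/L/L/L ⇒ v/L/L/L ⇒ v/v/L/L ⇒ v/v/v/L ⇒ v/v/v/v

E ⇒ E/L   [E → E / L]
E/L ⇒ E/L/L   [E → E / L]
E/L/L ⇒ E/L/L/L   [E → E / L]
E/L/L/L ⇒ L/L/L/L   [E → L]
L/L/L/L ⇒ v/L/L/L   [L → v]
v/L/L/L ⇒ v/v/L/L   [L → v]
v/v/L/L ⇒ v/v/v/L   [L → v]
v/v/v/L ⇒ v/v/v/v   [L → v]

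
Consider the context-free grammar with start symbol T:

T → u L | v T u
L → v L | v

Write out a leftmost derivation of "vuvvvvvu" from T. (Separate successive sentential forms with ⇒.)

T ⇒ vTu ⇒ vuLu ⇒ vuvLu ⇒ vuvvLu ⇒ vuvvvLu ⇒ vuvvvvLu ⇒ vuvvvvvu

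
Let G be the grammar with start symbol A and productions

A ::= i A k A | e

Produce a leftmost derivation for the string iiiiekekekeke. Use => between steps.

A => iAkA => iiAkAkA => iiiAkAkAkA => iiiiAkAkAkAkA => iiiiekAkAkAkA => iiiiekekAkAkA => iiiiekekekAkA => iiiiekekekekA => iiiiekekekeke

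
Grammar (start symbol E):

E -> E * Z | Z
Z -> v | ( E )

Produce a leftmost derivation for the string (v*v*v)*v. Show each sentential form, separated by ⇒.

E ⇒ E*Z ⇒ Z*Z ⇒ (E)*Z ⇒ (E*Z)*Z ⇒ (E*Z*Z)*Z ⇒ (Z*Z*Z)*Z ⇒ (v*Z*Z)*Z ⇒ (v*v*Z)*Z ⇒ (v*v*v)*Z ⇒ (v*v*v)*v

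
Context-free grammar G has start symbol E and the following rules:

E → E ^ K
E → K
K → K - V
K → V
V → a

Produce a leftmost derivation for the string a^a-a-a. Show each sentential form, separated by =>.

E => E^K   [E → E ^ K]
E^K => K^K   [E → K]
K^K => V^K   [K → V]
V^K => a^K   [V → a]
a^K => a^K-V   [K → K - V]
a^K-V => a^K-V-V   [K → K - V]
a^K-V-V => a^V-V-V   [K → V]
a^V-V-V => a^a-V-V   [V → a]
a^a-V-V => a^a-a-V   [V → a]
a^a-a-V => a^a-a-a   [V → a]

E => E^K => K^K => V^K => a^K => a^K-V => a^K-V-V => a^V-V-V => a^a-V-V => a^a-a-V => a^a-a-a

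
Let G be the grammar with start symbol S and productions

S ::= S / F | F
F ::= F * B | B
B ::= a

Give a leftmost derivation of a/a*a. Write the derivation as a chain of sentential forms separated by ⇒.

S ⇒ S/F   [S ::= S / F]
S/F ⇒ F/F   [S ::= F]
F/F ⇒ B/F   [F ::= B]
B/F ⇒ a/F   [B ::= a]
a/F ⇒ a/F*B   [F ::= F * B]
a/F*B ⇒ a/B*B   [F ::= B]
a/B*B ⇒ a/a*B   [B ::= a]
a/a*B ⇒ a/a*a   [B ::= a]

S⇒S/F⇒F/F⇒B/F⇒a/F⇒a/F*B⇒a/B*B⇒a/a*B⇒a/a*a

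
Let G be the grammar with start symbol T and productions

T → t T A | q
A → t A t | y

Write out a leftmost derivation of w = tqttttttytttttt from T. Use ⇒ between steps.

T ⇒ tTA   [T → t T A]
tTA ⇒ tqA   [T → q]
tqA ⇒ tqtAt   [A → t A t]
tqtAt ⇒ tqttAtt   [A → t A t]
tqttAtt ⇒ tqtttAttt   [A → t A t]
tqtttAttt ⇒ tqttttAtttt   [A → t A t]
tqttttAtttt ⇒ tqtttttAttttt   [A → t A t]
tqtttttAttttt ⇒ tqttttttAtttttt   [A → t A t]
tqttttttAtttttt ⇒ tqttttttytttttt   [A → y]

T⇒tTA⇒tqA⇒tqtAt⇒tqttAtt⇒tqtttAttt⇒tqttttAtttt⇒tqtttttAttttt⇒tqttttttAtttttt⇒tqttttttytttttt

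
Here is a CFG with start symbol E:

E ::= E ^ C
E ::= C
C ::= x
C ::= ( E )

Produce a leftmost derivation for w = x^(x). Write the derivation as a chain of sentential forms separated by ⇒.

E ⇒ E^C ⇒ C^C ⇒ x^C ⇒ x^(E) ⇒ x^(C) ⇒ x^(x)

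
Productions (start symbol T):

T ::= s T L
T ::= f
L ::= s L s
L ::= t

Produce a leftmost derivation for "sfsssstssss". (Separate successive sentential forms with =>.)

T => sTL => sfL => sfsLs => sfssLss => sfsssLsss => sfssssLssss => sfsssstssss

T => sTL   [T ::= s T L]
sTL => sfL   [T ::= f]
sfL => sfsLs   [L ::= s L s]
sfsLs => sfssLss   [L ::= s L s]
sfssLss => sfsssLsss   [L ::= s L s]
sfsssLsss => sfssssLssss   [L ::= s L s]
sfssssLssss => sfsssstssss   [L ::= t]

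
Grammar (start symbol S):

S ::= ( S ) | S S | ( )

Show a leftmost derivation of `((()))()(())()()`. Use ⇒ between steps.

S ⇒ SS ⇒ SSS ⇒ SSSS ⇒ (S)SSS ⇒ ((S))SSS ⇒ ((()))SSS ⇒ ((()))SSSS ⇒ ((()))()SSS ⇒ ((()))()(S)SS ⇒ ((()))()(())SS ⇒ ((()))()(())()S ⇒ ((()))()(())()()

S ⇒ SS   [S ::= S S]
SS ⇒ SSS   [S ::= S S]
SSS ⇒ SSSS   [S ::= S S]
SSSS ⇒ (S)SSS   [S ::= ( S )]
(S)SSS ⇒ ((S))SSS   [S ::= ( S )]
((S))SSS ⇒ ((()))SSS   [S ::= ( )]
((()))SSS ⇒ ((()))SSSS   [S ::= S S]
((()))SSSS ⇒ ((()))()SSS   [S ::= ( )]
((()))()SSS ⇒ ((()))()(S)SS   [S ::= ( S )]
((()))()(S)SS ⇒ ((()))()(())SS   [S ::= ( )]
((()))()(())SS ⇒ ((()))()(())()S   [S ::= ( )]
((()))()(())()S ⇒ ((()))()(())()()   [S ::= ( )]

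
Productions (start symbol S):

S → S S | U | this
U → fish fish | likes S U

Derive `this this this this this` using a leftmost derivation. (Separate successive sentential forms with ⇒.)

S ⇒ S S ⇒ S S S ⇒ S S S S ⇒ S S S S S ⇒ this S S S S ⇒ this this S S S ⇒ this this this S S ⇒ this this this this S ⇒ this this this this this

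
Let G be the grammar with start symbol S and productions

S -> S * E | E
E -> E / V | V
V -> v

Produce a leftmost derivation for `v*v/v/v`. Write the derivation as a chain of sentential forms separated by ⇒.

S⇒S*E⇒E*E⇒V*E⇒v*E⇒v*E/V⇒v*E/V/V⇒v*V/V/V⇒v*v/V/V⇒v*v/v/V⇒v*v/v/v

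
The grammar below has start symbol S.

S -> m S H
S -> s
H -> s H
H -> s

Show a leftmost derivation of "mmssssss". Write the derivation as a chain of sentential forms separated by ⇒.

S ⇒ mSH ⇒ mmSHH ⇒ mmsHH ⇒ mmssH ⇒ mmsssH ⇒ mmssssH ⇒ mmsssssH ⇒ mmssssss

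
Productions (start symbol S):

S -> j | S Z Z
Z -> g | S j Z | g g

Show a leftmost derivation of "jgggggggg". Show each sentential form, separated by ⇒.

S⇒SZZ⇒SZZZZ⇒SZZZZZZ⇒jZZZZZZ⇒jggZZZZZ⇒jgggZZZZ⇒jggggZZZ⇒jggggggZZ⇒jgggggggZ⇒jgggggggg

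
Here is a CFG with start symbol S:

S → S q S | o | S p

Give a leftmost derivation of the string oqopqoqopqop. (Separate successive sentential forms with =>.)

S => Sp => SqSp => SpqSp => SqSpqSp => SqSqSpqSp => SpqSqSpqSp => SqSpqSqSpqSp => oqSpqSqSpqSp => oqopqSqSpqSp => oqopqoqSpqSp => oqopqoqopqSp => oqopqoqopqop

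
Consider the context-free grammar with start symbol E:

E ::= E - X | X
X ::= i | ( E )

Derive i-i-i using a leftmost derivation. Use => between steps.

E => E-X   [E ::= E - X]
E-X => E-X-X   [E ::= E - X]
E-X-X => X-X-X   [E ::= X]
X-X-X => i-X-X   [X ::= i]
i-X-X => i-i-X   [X ::= i]
i-i-X => i-i-i   [X ::= i]

E => E-X => E-X-X => X-X-X => i-X-X => i-i-X => i-i-i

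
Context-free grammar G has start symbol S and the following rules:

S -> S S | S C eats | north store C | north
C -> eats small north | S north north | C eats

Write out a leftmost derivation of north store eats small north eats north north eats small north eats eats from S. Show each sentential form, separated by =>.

S => S S => S S S => north store C S S => north store C eats S S => north store eats small north eats S S => north store eats small north eats north S => north store eats small north eats north S C eats => north store eats small north eats north north C eats => north store eats small north eats north north C eats eats => north store eats small north eats north north eats small north eats eats

S => S S   [S -> S S]
S S => S S S   [S -> S S]
S S S => north store C S S   [S -> north store C]
north store C S S => north store C eats S S   [C -> C eats]
north store C eats S S => north store eats small north eats S S   [C -> eats small north]
north store eats small north eats S S => north store eats small north eats north S   [S -> north]
north store eats small north eats north S => north store eats small north eats north S C eats   [S -> S C eats]
north store eats small north eats north S C eats => north store eats small north eats north north C eats   [S -> north]
north store eats small north eats north north C eats => north store eats small north eats north north C eats eats   [C -> C eats]
north store eats small north eats north north C eats eats => north store eats small north eats north north eats small north eats eats   [C -> eats small north]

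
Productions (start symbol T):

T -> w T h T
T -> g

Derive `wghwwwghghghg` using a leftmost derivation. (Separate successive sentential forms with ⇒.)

T ⇒ wThT ⇒ wghT ⇒ wghwThT ⇒ wghwwThThT ⇒ wghwwwThThThT ⇒ wghwwwghThThT ⇒ wghwwwghghThT ⇒ wghwwwghghghT ⇒ wghwwwghghghg

T ⇒ wThT   [T -> w T h T]
wThT ⇒ wghT   [T -> g]
wghT ⇒ wghwThT   [T -> w T h T]
wghwThT ⇒ wghwwThThT   [T -> w T h T]
wghwwThThT ⇒ wghwwwThThThT   [T -> w T h T]
wghwwwThThThT ⇒ wghwwwghThThT   [T -> g]
wghwwwghThThT ⇒ wghwwwghghThT   [T -> g]
wghwwwghghThT ⇒ wghwwwghghghT   [T -> g]
wghwwwghghghT ⇒ wghwwwghghghg   [T -> g]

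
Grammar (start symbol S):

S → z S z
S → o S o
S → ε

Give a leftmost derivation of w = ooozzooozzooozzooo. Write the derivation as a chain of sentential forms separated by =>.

S => oSo => ooSoo => oooSooo => ooozSzooo => ooozzSzzooo => ooozzoSozzooo => ooozzooSoozzooo => ooozzoooSooozzooo => ooozzooozSzooozzooo => ooozzooozzooozzooo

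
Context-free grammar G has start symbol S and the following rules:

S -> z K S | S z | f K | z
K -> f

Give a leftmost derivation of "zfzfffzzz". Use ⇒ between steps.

S ⇒ Sz   [S -> S z]
Sz ⇒ zKSz   [S -> z K S]
zKSz ⇒ zfSz   [K -> f]
zfSz ⇒ zfSzz   [S -> S z]
zfSzz ⇒ zfzKSzz   [S -> z K S]
zfzKSzz ⇒ zfzfSzz   [K -> f]
zfzfSzz ⇒ zfzfSzzz   [S -> S z]
zfzfSzzz ⇒ zfzffKzzz   [S -> f K]
zfzffKzzz ⇒ zfzfffzzz   [K -> f]

S⇒Sz⇒zKSz⇒zfSz⇒zfSzz⇒zfzKSzz⇒zfzfSzz⇒zfzfSzzz⇒zfzffKzzz⇒zfzfffzzz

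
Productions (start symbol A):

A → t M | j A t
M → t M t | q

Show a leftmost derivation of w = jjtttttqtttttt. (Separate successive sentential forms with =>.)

A => jAt => jjAtt => jjtMtt => jjttMttt => jjtttMtttt => jjttttMttttt => jjtttttMtttttt => jjtttttqtttttt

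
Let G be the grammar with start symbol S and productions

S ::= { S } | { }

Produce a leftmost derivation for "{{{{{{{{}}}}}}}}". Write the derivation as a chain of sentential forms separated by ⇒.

S ⇒ {S} ⇒ {{S}} ⇒ {{{S}}} ⇒ {{{{S}}}} ⇒ {{{{{S}}}}} ⇒ {{{{{{S}}}}}} ⇒ {{{{{{{S}}}}}}} ⇒ {{{{{{{{}}}}}}}}

S ⇒ {S}   [S ::= { S }]
{S} ⇒ {{S}}   [S ::= { S }]
{{S}} ⇒ {{{S}}}   [S ::= { S }]
{{{S}}} ⇒ {{{{S}}}}   [S ::= { S }]
{{{{S}}}} ⇒ {{{{{S}}}}}   [S ::= { S }]
{{{{{S}}}}} ⇒ {{{{{{S}}}}}}   [S ::= { S }]
{{{{{{S}}}}}} ⇒ {{{{{{{S}}}}}}}   [S ::= { S }]
{{{{{{{S}}}}}}} ⇒ {{{{{{{{}}}}}}}}   [S ::= { }]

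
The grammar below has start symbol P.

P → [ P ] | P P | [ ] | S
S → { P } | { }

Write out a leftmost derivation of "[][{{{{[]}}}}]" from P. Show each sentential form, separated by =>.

P=>PP=>[]P=>[][P]=>[][S]=>[][{P}]=>[][{S}]=>[][{{P}}]=>[][{{S}}]=>[][{{{P}}}]=>[][{{{S}}}]=>[][{{{{P}}}}]=>[][{{{{[]}}}}]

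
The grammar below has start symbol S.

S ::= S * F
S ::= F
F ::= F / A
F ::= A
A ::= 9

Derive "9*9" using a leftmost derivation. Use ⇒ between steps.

S ⇒ S*F ⇒ F*F ⇒ A*F ⇒ 9*F ⇒ 9*A ⇒ 9*9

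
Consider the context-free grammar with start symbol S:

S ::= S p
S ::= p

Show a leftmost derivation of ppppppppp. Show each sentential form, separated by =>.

S => Sp => Spp => Sppp => Spppp => Sppppp => Spppppp => Sppppppp => Spppppppp => ppppppppp

S => Sp   [S ::= S p]
Sp => Spp   [S ::= S p]
Spp => Sppp   [S ::= S p]
Sppp => Spppp   [S ::= S p]
Spppp => Sppppp   [S ::= S p]
Sppppp => Spppppp   [S ::= S p]
Spppppp => Sppppppp   [S ::= S p]
Sppppppp => Spppppppp   [S ::= S p]
Spppppppp => ppppppppp   [S ::= p]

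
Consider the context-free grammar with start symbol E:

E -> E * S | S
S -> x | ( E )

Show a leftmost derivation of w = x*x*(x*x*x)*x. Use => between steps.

E => E*S => E*S*S => E*S*S*S => S*S*S*S => x*S*S*S => x*x*S*S => x*x*(E)*S => x*x*(E*S)*S => x*x*(E*S*S)*S => x*x*(S*S*S)*S => x*x*(x*S*S)*S => x*x*(x*x*S)*S => x*x*(x*x*x)*S => x*x*(x*x*x)*x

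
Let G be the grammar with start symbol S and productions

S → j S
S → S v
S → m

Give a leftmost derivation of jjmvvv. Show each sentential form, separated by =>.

S=>Sv=>Svv=>Svvv=>jSvvv=>jjSvvv=>jjmvvv

S => Sv   [S → S v]
Sv => Svv   [S → S v]
Svv => Svvv   [S → S v]
Svvv => jSvvv   [S → j S]
jSvvv => jjSvvv   [S → j S]
jjSvvv => jjmvvv   [S → m]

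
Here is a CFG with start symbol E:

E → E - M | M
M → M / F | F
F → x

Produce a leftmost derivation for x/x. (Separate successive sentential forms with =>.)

E => M => M/F => F/F => x/F => x/x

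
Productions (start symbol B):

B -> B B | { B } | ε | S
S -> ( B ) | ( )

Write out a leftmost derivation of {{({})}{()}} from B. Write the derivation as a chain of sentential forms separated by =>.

B=>BB=>{B}B=>{BB}B=>{{B}B}B=>{{S}B}B=>{{(B)}B}B=>{{({B})}B}B=>{{({})}B}B=>{{({})}{B}}B=>{{({})}{S}}B=>{{({})}{()}}B=>{{({})}{()}}

B => BB   [B -> B B]
BB => {B}B   [B -> { B }]
{B}B => {BB}B   [B -> B B]
{BB}B => {{B}B}B   [B -> { B }]
{{B}B}B => {{S}B}B   [B -> S]
{{S}B}B => {{(B)}B}B   [S -> ( B )]
{{(B)}B}B => {{({B})}B}B   [B -> { B }]
{{({B})}B}B => {{({})}B}B   [B -> ε]
{{({})}B}B => {{({})}{B}}B   [B -> { B }]
{{({})}{B}}B => {{({})}{S}}B   [B -> S]
{{({})}{S}}B => {{({})}{()}}B   [S -> ( )]
{{({})}{()}}B => {{({})}{()}}   [B -> ε]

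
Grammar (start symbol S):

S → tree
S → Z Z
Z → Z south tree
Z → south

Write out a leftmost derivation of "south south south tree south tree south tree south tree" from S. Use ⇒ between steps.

S ⇒ Z Z ⇒ south Z ⇒ south Z south tree ⇒ south Z south tree south tree ⇒ south Z south tree south tree south tree ⇒ south Z south tree south tree south tree south tree ⇒ south south south tree south tree south tree south tree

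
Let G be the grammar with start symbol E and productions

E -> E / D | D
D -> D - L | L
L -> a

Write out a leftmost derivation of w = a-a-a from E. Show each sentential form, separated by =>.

E => D => D-L => D-L-L => L-L-L => a-L-L => a-a-L => a-a-a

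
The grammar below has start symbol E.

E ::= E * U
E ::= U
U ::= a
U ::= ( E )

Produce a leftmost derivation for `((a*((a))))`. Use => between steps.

E => U => (E) => (U) => ((E)) => ((E*U)) => ((U*U)) => ((a*U)) => ((a*(E))) => ((a*(U))) => ((a*((E)))) => ((a*((U)))) => ((a*((a))))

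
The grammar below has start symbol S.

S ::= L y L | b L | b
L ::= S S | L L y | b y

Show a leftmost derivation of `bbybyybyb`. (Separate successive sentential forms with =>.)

S => LyL => SSyL => bSyL => bbyL => bbySS => bbyLyLS => bbybyyLS => bbybyybyS => bbybyybyb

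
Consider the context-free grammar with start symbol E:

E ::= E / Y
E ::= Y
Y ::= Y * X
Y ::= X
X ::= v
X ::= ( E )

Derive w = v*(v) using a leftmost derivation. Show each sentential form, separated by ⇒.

E ⇒ Y ⇒ Y*X ⇒ X*X ⇒ v*X ⇒ v*(E) ⇒ v*(Y) ⇒ v*(X) ⇒ v*(v)

E ⇒ Y   [E ::= Y]
Y ⇒ Y*X   [Y ::= Y * X]
Y*X ⇒ X*X   [Y ::= X]
X*X ⇒ v*X   [X ::= v]
v*X ⇒ v*(E)   [X ::= ( E )]
v*(E) ⇒ v*(Y)   [E ::= Y]
v*(Y) ⇒ v*(X)   [Y ::= X]
v*(X) ⇒ v*(v)   [X ::= v]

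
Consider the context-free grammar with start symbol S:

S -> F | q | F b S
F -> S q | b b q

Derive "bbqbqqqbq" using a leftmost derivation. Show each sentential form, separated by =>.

S => FbS => SqbS => FbSqbS => bbqbSqbS => bbqbFqbS => bbqbSqqbS => bbqbqqqbS => bbqbqqqbq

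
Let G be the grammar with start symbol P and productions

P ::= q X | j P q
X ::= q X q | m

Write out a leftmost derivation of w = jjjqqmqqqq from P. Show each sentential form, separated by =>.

P => jPq => jjPqq => jjjPqqq => jjjqXqqq => jjjqqXqqqq => jjjqqmqqqq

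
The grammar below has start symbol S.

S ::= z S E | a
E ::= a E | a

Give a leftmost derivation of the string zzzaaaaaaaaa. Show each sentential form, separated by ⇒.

S ⇒ zSE ⇒ zzSEE ⇒ zzzSEEE ⇒ zzzaEEE ⇒ zzzaaEEE ⇒ zzzaaaEEE ⇒ zzzaaaaEE ⇒ zzzaaaaaEE ⇒ zzzaaaaaaEE ⇒ zzzaaaaaaaE ⇒ zzzaaaaaaaaE ⇒ zzzaaaaaaaaa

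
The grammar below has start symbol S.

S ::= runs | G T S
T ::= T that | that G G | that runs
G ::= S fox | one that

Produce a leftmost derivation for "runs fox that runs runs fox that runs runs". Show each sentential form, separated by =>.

S => G T S => S fox T S => G T S fox T S => S fox T S fox T S => runs fox T S fox T S => runs fox that runs S fox T S => runs fox that runs runs fox T S => runs fox that runs runs fox that runs S => runs fox that runs runs fox that runs runs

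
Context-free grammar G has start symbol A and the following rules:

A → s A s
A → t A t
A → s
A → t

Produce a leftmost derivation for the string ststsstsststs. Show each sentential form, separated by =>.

A=>sAs=>stAts=>stsAsts=>ststAtsts=>ststsAststs=>ststssAsststs=>ststsstsststs

A => sAs   [A → s A s]
sAs => stAts   [A → t A t]
stAts => stsAsts   [A → s A s]
stsAsts => ststAtsts   [A → t A t]
ststAtsts => ststsAststs   [A → s A s]
ststsAststs => ststssAsststs   [A → s A s]
ststssAsststs => ststsstsststs   [A → t]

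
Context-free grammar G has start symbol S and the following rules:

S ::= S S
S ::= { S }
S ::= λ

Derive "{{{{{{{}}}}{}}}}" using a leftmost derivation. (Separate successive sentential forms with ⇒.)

S ⇒ {S}   [S ::= { S }]
{S} ⇒ {{S}}   [S ::= { S }]
{{S}} ⇒ {{{S}}}   [S ::= { S }]
{{{S}}} ⇒ {{{SS}}}   [S ::= S S]
{{{SS}}} ⇒ {{{{S}S}}}   [S ::= { S }]
{{{{S}S}}} ⇒ {{{{SS}S}}}   [S ::= S S]
{{{{SS}S}}} ⇒ {{{{{S}S}S}}}   [S ::= { S }]
{{{{{S}S}S}}} ⇒ {{{{{{S}}S}S}}}   [S ::= { S }]
{{{{{{S}}S}S}}} ⇒ {{{{{{{S}}}S}S}}}   [S ::= { S }]
{{{{{{{S}}}S}S}}} ⇒ {{{{{{{}}}S}S}}}   [S ::= λ]
{{{{{{{}}}S}S}}} ⇒ {{{{{{{}}}}S}}}   [S ::= λ]
{{{{{{{}}}}S}}} ⇒ {{{{{{{}}}}{S}}}}   [S ::= { S }]
{{{{{{{}}}}{S}}}} ⇒ {{{{{{{}}}}{}}}}   [S ::= λ]

S ⇒ {S} ⇒ {{S}} ⇒ {{{S}}} ⇒ {{{SS}}} ⇒ {{{{S}S}}} ⇒ {{{{SS}S}}} ⇒ {{{{{S}S}S}}} ⇒ {{{{{{S}}S}S}}} ⇒ {{{{{{{S}}}S}S}}} ⇒ {{{{{{{}}}S}S}}} ⇒ {{{{{{{}}}}S}}} ⇒ {{{{{{{}}}}{S}}}} ⇒ {{{{{{{}}}}{}}}}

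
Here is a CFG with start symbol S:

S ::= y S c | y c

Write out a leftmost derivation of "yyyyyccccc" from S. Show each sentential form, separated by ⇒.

S ⇒ ySc ⇒ yyScc ⇒ yyySccc ⇒ yyyyScccc ⇒ yyyyyccccc

S ⇒ ySc   [S ::= y S c]
ySc ⇒ yyScc   [S ::= y S c]
yyScc ⇒ yyySccc   [S ::= y S c]
yyySccc ⇒ yyyyScccc   [S ::= y S c]
yyyyScccc ⇒ yyyyyccccc   [S ::= y c]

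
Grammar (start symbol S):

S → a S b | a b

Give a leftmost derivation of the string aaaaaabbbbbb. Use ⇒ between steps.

S ⇒ aSb ⇒ aaSbb ⇒ aaaSbbb ⇒ aaaaSbbbb ⇒ aaaaaSbbbbb ⇒ aaaaaabbbbbb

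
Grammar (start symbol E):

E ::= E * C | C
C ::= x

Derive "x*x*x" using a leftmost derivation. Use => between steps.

E => E*C   [E ::= E * C]
E*C => E*C*C   [E ::= E * C]
E*C*C => C*C*C   [E ::= C]
C*C*C => x*C*C   [C ::= x]
x*C*C => x*x*C   [C ::= x]
x*x*C => x*x*x   [C ::= x]

E => E*C => E*C*C => C*C*C => x*C*C => x*x*C => x*x*x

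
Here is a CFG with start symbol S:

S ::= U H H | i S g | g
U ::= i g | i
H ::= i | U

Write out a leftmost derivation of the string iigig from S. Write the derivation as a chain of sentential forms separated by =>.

S => UHH   [S ::= U H H]
UHH => iHH   [U ::= i]
iHH => iUH   [H ::= U]
iUH => iigH   [U ::= i g]
iigH => iigU   [H ::= U]
iigU => iigig   [U ::= i g]

S => UHH => iHH => iUH => iigH => iigU => iigig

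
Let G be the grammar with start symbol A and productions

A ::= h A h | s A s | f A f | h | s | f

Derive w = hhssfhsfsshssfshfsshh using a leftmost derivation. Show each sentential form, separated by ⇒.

A ⇒ hAh ⇒ hhAhh ⇒ hhsAshh ⇒ hhssAsshh ⇒ hhssfAfsshh ⇒ hhssfhAhfsshh ⇒ hhssfhsAshfsshh ⇒ hhssfhsfAfshfsshh ⇒ hhssfhsfsAsfshfsshh ⇒ hhssfhsfssAssfshfsshh ⇒ hhssfhsfsshssfshfsshh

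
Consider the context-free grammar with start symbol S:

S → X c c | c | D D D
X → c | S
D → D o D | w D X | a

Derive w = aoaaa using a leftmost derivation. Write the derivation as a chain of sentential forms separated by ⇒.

S ⇒ DDD   [S → D D D]
DDD ⇒ DoDDD   [D → D o D]
DoDDD ⇒ aoDDD   [D → a]
aoDDD ⇒ aoaDD   [D → a]
aoaDD ⇒ aoaaD   [D → a]
aoaaD ⇒ aoaaa   [D → a]

S ⇒ DDD ⇒ DoDDD ⇒ aoDDD ⇒ aoaDD ⇒ aoaaD ⇒ aoaaa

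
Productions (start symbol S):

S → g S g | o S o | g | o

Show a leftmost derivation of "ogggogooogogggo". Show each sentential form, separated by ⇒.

S ⇒ oSo   [S → o S o]
oSo ⇒ ogSgo   [S → g S g]
ogSgo ⇒ oggSggo   [S → g S g]
oggSggo ⇒ ogggSgggo   [S → g S g]
ogggSgggo ⇒ ogggoSogggo   [S → o S o]
ogggoSogggo ⇒ ogggogSgogggo   [S → g S g]
ogggogSgogggo ⇒ ogggogoSogogggo   [S → o S o]
ogggogoSogogggo ⇒ ogggogooogogggo   [S → o]

S ⇒ oSo ⇒ ogSgo ⇒ oggSggo ⇒ ogggSgggo ⇒ ogggoSogggo ⇒ ogggogSgogggo ⇒ ogggogoSogogggo ⇒ ogggogooogogggo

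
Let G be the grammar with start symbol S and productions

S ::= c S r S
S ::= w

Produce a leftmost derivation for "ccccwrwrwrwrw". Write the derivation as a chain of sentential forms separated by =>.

S => cSrS => ccSrSrS => cccSrSrSrS => ccccSrSrSrSrS => ccccwrSrSrSrS => ccccwrwrSrSrS => ccccwrwrwrSrS => ccccwrwrwrwrS => ccccwrwrwrwrw

S => cSrS   [S ::= c S r S]
cSrS => ccSrSrS   [S ::= c S r S]
ccSrSrS => cccSrSrSrS   [S ::= c S r S]
cccSrSrSrS => ccccSrSrSrSrS   [S ::= c S r S]
ccccSrSrSrSrS => ccccwrSrSrSrS   [S ::= w]
ccccwrSrSrSrS => ccccwrwrSrSrS   [S ::= w]
ccccwrwrSrSrS => ccccwrwrwrSrS   [S ::= w]
ccccwrwrwrSrS => ccccwrwrwrwrS   [S ::= w]
ccccwrwrwrwrS => ccccwrwrwrwrw   [S ::= w]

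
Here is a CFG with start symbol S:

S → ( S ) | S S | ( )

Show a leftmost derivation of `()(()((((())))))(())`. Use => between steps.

S => SS   [S → S S]
SS => SSS   [S → S S]
SSS => ()SS   [S → ( )]
()SS => ()(S)S   [S → ( S )]
()(S)S => ()(SS)S   [S → S S]
()(SS)S => ()(()S)S   [S → ( )]
()(()S)S => ()(()(S))S   [S → ( S )]
()(()(S))S => ()(()((S)))S   [S → ( S )]
()(()((S)))S => ()(()(((S))))S   [S → ( S )]
()(()(((S))))S => ()(()((((S)))))S   [S → ( S )]
()(()((((S)))))S => ()(()((((())))))S   [S → ( )]
()(()((((())))))S => ()(()((((())))))(S)   [S → ( S )]
()(()((((())))))(S) => ()(()((((())))))(())   [S → ( )]

S => SS => SSS => ()SS => ()(S)S => ()(SS)S => ()(()S)S => ()(()(S))S => ()(()((S)))S => ()(()(((S))))S => ()(()((((S)))))S => ()(()((((())))))S => ()(()((((())))))(S) => ()(()((((())))))(())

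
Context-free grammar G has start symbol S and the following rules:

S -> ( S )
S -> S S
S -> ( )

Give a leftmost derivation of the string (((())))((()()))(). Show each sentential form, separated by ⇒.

S ⇒ SS   [S -> S S]
SS ⇒ SSS   [S -> S S]
SSS ⇒ (S)SS   [S -> ( S )]
(S)SS ⇒ ((S))SS   [S -> ( S )]
((S))SS ⇒ (((S)))SS   [S -> ( S )]
(((S)))SS ⇒ (((())))SS   [S -> ( )]
(((())))SS ⇒ (((())))(S)S   [S -> ( S )]
(((())))(S)S ⇒ (((())))((S))S   [S -> ( S )]
(((())))((S))S ⇒ (((())))((SS))S   [S -> S S]
(((())))((SS))S ⇒ (((())))((()S))S   [S -> ( )]
(((())))((()S))S ⇒ (((())))((()()))S   [S -> ( )]
(((())))((()()))S ⇒ (((())))((()()))()   [S -> ( )]

S⇒SS⇒SSS⇒(S)SS⇒((S))SS⇒(((S)))SS⇒(((())))SS⇒(((())))(S)S⇒(((())))((S))S⇒(((())))((SS))S⇒(((())))((()S))S⇒(((())))((()()))S⇒(((())))((()()))()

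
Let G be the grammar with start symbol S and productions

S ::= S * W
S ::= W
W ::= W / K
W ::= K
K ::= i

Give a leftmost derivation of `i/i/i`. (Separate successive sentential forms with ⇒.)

S ⇒ W   [S ::= W]
W ⇒ W/K   [W ::= W / K]
W/K ⇒ W/K/K   [W ::= W / K]
W/K/K ⇒ K/K/K   [W ::= K]
K/K/K ⇒ i/K/K   [K ::= i]
i/K/K ⇒ i/i/K   [K ::= i]
i/i/K ⇒ i/i/i   [K ::= i]

S⇒W⇒W/K⇒W/K/K⇒K/K/K⇒i/K/K⇒i/i/K⇒i/i/i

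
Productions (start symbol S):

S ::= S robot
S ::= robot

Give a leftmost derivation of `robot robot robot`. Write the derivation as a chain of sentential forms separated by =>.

S => S robot   [S ::= S robot]
S robot => S robot robot   [S ::= S robot]
S robot robot => robot robot robot   [S ::= robot]

S => S robot => S robot robot => robot robot robot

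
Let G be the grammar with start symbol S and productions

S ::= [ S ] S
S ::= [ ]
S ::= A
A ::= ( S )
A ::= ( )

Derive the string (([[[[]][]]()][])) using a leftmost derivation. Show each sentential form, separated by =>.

S => A   [S ::= A]
A => (S)   [A ::= ( S )]
(S) => (A)   [S ::= A]
(A) => ((S))   [A ::= ( S )]
((S)) => (([S]S))   [S ::= [ S ] S]
(([S]S)) => (([[S]S]S))   [S ::= [ S ] S]
(([[S]S]S)) => (([[[S]S]S]S))   [S ::= [ S ] S]
(([[[S]S]S]S)) => (([[[[]]S]S]S))   [S ::= [ ]]
(([[[[]]S]S]S)) => (([[[[]][]]S]S))   [S ::= [ ]]
(([[[[]][]]S]S)) => (([[[[]][]]A]S))   [S ::= A]
(([[[[]][]]A]S)) => (([[[[]][]]()]S))   [A ::= ( )]
(([[[[]][]]()]S)) => (([[[[]][]]()][]))   [S ::= [ ]]

S => A => (S) => (A) => ((S)) => (([S]S)) => (([[S]S]S)) => (([[[S]S]S]S)) => (([[[[]]S]S]S)) => (([[[[]][]]S]S)) => (([[[[]][]]A]S)) => (([[[[]][]]()]S)) => (([[[[]][]]()][]))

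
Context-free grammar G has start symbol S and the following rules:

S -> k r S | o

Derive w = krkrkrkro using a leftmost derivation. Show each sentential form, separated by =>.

S => krS => krkrS => krkrkrS => krkrkrkrS => krkrkrkro

S => krS   [S -> k r S]
krS => krkrS   [S -> k r S]
krkrS => krkrkrS   [S -> k r S]
krkrkrS => krkrkrkrS   [S -> k r S]
krkrkrkrS => krkrkrkro   [S -> o]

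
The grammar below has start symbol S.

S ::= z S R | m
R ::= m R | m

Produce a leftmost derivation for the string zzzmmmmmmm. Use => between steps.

S=>zSR=>zzSRR=>zzzSRRR=>zzzmRRR=>zzzmmRRR=>zzzmmmRRR=>zzzmmmmRRR=>zzzmmmmmRR=>zzzmmmmmmR=>zzzmmmmmmm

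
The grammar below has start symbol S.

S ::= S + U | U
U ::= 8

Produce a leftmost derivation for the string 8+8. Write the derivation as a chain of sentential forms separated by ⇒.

S ⇒ S+U ⇒ U+U ⇒ 8+U ⇒ 8+8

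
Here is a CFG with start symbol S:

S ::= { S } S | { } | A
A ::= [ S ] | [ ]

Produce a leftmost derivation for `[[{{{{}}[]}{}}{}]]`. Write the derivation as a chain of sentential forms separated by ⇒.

S ⇒ A   [S ::= A]
A ⇒ [S]   [A ::= [ S ]]
[S] ⇒ [A]   [S ::= A]
[A] ⇒ [[S]]   [A ::= [ S ]]
[[S]] ⇒ [[{S}S]]   [S ::= { S } S]
[[{S}S]] ⇒ [[{{S}S}S]]   [S ::= { S } S]
[[{{S}S}S]] ⇒ [[{{{S}S}S}S]]   [S ::= { S } S]
[[{{{S}S}S}S]] ⇒ [[{{{{}}S}S}S]]   [S ::= { }]
[[{{{{}}S}S}S]] ⇒ [[{{{{}}A}S}S]]   [S ::= A]
[[{{{{}}A}S}S]] ⇒ [[{{{{}}[]}S}S]]   [A ::= [ ]]
[[{{{{}}[]}S}S]] ⇒ [[{{{{}}[]}{}}S]]   [S ::= { }]
[[{{{{}}[]}{}}S]] ⇒ [[{{{{}}[]}{}}{}]]   [S ::= { }]

S⇒A⇒[S]⇒[A]⇒[[S]]⇒[[{S}S]]⇒[[{{S}S}S]]⇒[[{{{S}S}S}S]]⇒[[{{{{}}S}S}S]]⇒[[{{{{}}A}S}S]]⇒[[{{{{}}[]}S}S]]⇒[[{{{{}}[]}{}}S]]⇒[[{{{{}}[]}{}}{}]]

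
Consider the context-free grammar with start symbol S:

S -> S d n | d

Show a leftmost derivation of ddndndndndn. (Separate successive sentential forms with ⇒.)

S ⇒ Sdn   [S -> S d n]
Sdn ⇒ Sdndn   [S -> S d n]
Sdndn ⇒ Sdndndn   [S -> S d n]
Sdndndn ⇒ Sdndndndn   [S -> S d n]
Sdndndndn ⇒ Sdndndndndn   [S -> S d n]
Sdndndndndn ⇒ ddndndndndn   [S -> d]

S ⇒ Sdn ⇒ Sdndn ⇒ Sdndndn ⇒ Sdndndndn ⇒ Sdndndndndn ⇒ ddndndndndn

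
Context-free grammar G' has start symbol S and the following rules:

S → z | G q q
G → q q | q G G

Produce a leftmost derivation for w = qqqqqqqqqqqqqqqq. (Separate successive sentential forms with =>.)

S => Gqq   [S → G q q]
Gqq => qGGqq   [G → q G G]
qGGqq => qqGGGqq   [G → q G G]
qqGGGqq => qqqGGGGqq   [G → q G G]
qqqGGGGqq => qqqqGGGGGqq   [G → q G G]
qqqqGGGGGqq => qqqqqqGGGGqq   [G → q q]
qqqqqqGGGGqq => qqqqqqqqGGGqq   [G → q q]
qqqqqqqqGGGqq => qqqqqqqqqqGGqq   [G → q q]
qqqqqqqqqqGGqq => qqqqqqqqqqqqGqq   [G → q q]
qqqqqqqqqqqqGqq => qqqqqqqqqqqqqqqq   [G → q q]

S => Gqq => qGGqq => qqGGGqq => qqqGGGGqq => qqqqGGGGGqq => qqqqqqGGGGqq => qqqqqqqqGGGqq => qqqqqqqqqqGGqq => qqqqqqqqqqqqGqq => qqqqqqqqqqqqqqqq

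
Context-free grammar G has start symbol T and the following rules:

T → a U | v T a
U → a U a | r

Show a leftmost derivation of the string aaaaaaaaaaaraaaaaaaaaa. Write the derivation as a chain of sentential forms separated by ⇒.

T ⇒ aU   [T → a U]
aU ⇒ aaUa   [U → a U a]
aaUa ⇒ aaaUaa   [U → a U a]
aaaUaa ⇒ aaaaUaaa   [U → a U a]
aaaaUaaa ⇒ aaaaaUaaaa   [U → a U a]
aaaaaUaaaa ⇒ aaaaaaUaaaaa   [U → a U a]
aaaaaaUaaaaa ⇒ aaaaaaaUaaaaaa   [U → a U a]
aaaaaaaUaaaaaa ⇒ aaaaaaaaUaaaaaaa   [U → a U a]
aaaaaaaaUaaaaaaa ⇒ aaaaaaaaaUaaaaaaaa   [U → a U a]
aaaaaaaaaUaaaaaaaa ⇒ aaaaaaaaaaUaaaaaaaaa   [U → a U a]
aaaaaaaaaaUaaaaaaaaa ⇒ aaaaaaaaaaaUaaaaaaaaaa   [U → a U a]
aaaaaaaaaaaUaaaaaaaaaa ⇒ aaaaaaaaaaaraaaaaaaaaa   [U → r]

T ⇒ aU ⇒ aaUa ⇒ aaaUaa ⇒ aaaaUaaa ⇒ aaaaaUaaaa ⇒ aaaaaaUaaaaa ⇒ aaaaaaaUaaaaaa ⇒ aaaaaaaaUaaaaaaa ⇒ aaaaaaaaaUaaaaaaaa ⇒ aaaaaaaaaaUaaaaaaaaa ⇒ aaaaaaaaaaaUaaaaaaaaaa ⇒ aaaaaaaaaaaraaaaaaaaaa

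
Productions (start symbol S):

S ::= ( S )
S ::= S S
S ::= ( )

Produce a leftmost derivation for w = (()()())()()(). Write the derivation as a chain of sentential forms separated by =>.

S=>SS=>SSS=>SSSS=>(S)SSS=>(SS)SSS=>(SSS)SSS=>(()SS)SSS=>(()()S)SSS=>(()()())SSS=>(()()())()SS=>(()()())()()S=>(()()())()()()

S => SS   [S ::= S S]
SS => SSS   [S ::= S S]
SSS => SSSS   [S ::= S S]
SSSS => (S)SSS   [S ::= ( S )]
(S)SSS => (SS)SSS   [S ::= S S]
(SS)SSS => (SSS)SSS   [S ::= S S]
(SSS)SSS => (()SS)SSS   [S ::= ( )]
(()SS)SSS => (()()S)SSS   [S ::= ( )]
(()()S)SSS => (()()())SSS   [S ::= ( )]
(()()())SSS => (()()())()SS   [S ::= ( )]
(()()())()SS => (()()())()()S   [S ::= ( )]
(()()())()()S => (()()())()()()   [S ::= ( )]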